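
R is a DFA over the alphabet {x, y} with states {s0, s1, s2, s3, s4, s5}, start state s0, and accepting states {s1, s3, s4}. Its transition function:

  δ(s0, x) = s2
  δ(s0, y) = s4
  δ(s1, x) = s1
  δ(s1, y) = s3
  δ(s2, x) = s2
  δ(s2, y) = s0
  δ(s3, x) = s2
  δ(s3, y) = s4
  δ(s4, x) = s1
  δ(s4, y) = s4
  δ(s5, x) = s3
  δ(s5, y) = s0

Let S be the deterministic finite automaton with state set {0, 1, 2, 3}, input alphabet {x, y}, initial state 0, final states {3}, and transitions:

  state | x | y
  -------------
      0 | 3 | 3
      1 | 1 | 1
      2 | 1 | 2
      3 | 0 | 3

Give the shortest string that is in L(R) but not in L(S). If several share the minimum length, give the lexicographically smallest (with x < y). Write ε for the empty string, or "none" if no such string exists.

yx

The string yx is accepted by R but not by S.
No shorter string lies in the difference, and yx is the lexicographically first length-2 string in L(R) \ L(S).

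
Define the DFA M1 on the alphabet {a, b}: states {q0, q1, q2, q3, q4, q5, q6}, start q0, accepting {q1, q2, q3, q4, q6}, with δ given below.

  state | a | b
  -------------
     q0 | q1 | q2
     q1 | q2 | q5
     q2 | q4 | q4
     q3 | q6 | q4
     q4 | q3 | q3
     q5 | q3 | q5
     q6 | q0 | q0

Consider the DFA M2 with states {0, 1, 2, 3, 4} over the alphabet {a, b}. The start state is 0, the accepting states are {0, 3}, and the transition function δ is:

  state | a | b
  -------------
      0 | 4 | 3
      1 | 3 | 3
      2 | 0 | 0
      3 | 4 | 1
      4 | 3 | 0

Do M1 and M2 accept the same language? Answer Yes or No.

No

The string a is accepted by M1 but rejected by M2.
So L(M1) ≠ L(M2).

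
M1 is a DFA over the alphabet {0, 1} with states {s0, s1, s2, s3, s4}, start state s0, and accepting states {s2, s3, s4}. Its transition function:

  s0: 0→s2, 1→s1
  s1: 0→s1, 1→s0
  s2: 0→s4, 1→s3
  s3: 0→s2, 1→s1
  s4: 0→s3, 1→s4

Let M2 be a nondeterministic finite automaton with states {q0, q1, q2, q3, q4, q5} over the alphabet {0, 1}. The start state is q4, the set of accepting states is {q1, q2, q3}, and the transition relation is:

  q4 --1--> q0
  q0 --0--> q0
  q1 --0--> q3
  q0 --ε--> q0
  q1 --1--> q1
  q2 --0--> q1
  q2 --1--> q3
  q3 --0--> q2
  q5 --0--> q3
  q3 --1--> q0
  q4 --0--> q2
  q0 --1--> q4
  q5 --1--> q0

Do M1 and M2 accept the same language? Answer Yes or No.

Exploring the product automaton M1 × M2 from the start pair (s0, q4), following both machines on each input symbol, reaches 5 state pairs: (s0, q4), (s2, q2), (s1, q0), (s4, q1), (s3, q3).
M1 accepts in {s2, s3, s4} and M2 accepts in {q1, q2, q3}. In every reachable pair the two components are either both accepting — (s2, q2), (s4, q1), (s3, q3) — or both non-accepting, so no string is accepted by exactly one of the machines: L(M1) \ L(M2) and L(M2) \ L(M1) are both empty.
Hence every string is accepted by M1 iff it is accepted by M2, and the two languages coincide.

Yes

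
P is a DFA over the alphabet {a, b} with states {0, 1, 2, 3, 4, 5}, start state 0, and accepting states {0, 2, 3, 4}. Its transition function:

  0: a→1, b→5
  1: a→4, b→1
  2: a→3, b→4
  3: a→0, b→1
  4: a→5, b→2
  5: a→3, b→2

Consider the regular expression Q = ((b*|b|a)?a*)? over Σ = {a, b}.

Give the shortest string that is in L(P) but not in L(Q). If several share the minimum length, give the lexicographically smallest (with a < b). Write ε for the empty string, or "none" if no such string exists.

The string aab is accepted by P but not by Q.
No shorter string lies in the difference, and aab is the lexicographically first length-3 string in L(P) \ L(Q).

aab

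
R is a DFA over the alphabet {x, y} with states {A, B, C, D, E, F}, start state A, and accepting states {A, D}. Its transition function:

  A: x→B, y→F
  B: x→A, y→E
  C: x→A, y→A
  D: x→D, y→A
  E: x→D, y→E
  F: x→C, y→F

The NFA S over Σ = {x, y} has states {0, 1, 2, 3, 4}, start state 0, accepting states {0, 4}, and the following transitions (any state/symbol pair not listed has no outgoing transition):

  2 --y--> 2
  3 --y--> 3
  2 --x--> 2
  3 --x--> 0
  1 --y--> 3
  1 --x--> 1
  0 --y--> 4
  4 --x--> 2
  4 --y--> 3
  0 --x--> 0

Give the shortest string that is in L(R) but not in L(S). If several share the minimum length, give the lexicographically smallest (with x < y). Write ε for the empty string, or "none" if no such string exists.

xyx

The string xyx is accepted by R but not by S.
No shorter string lies in the difference, and xyx is the lexicographically first length-3 string in L(R) \ L(S).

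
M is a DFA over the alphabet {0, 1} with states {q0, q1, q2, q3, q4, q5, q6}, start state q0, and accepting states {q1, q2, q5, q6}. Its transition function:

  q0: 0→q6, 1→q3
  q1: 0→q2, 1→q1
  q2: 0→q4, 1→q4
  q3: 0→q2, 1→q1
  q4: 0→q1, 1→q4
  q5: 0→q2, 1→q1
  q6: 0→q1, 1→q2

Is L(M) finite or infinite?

State q1 is reachable from the start and can reach an accepting state, and it lies on the cycle q1 → q1.
Traversing that cycle any number of times yields accepted strings of unbounded length, so the language is infinite.

infinite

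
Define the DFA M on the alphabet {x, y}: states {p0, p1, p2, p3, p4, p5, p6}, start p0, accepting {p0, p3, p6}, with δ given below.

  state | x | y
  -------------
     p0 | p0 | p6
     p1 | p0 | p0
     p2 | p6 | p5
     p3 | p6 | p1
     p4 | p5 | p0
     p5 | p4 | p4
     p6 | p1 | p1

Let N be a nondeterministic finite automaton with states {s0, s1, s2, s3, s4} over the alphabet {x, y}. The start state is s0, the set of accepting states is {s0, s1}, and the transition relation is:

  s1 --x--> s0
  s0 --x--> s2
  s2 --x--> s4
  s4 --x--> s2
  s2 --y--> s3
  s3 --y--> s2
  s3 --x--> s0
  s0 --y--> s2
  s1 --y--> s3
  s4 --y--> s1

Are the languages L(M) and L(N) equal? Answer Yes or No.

No

The string x is accepted by M but rejected by N.
So L(M) ≠ L(N).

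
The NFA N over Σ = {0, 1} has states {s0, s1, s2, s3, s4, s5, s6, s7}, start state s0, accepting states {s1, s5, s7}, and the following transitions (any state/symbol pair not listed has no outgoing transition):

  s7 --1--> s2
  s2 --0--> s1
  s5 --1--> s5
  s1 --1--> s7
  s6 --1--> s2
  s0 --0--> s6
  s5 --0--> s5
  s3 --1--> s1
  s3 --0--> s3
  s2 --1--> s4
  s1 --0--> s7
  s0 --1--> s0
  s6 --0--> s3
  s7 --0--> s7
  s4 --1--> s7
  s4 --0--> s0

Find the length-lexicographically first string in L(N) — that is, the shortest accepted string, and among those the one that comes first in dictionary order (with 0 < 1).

A breadth-first search from s0 reaches an accepting state first via the path s0 → s6 → s3 → s1 on input 001.
No string of length < 3 is accepted (BFS exhausts all shorter strings without reaching an accepting state), and 001 is the lexicographically least accepting string of length 3.

001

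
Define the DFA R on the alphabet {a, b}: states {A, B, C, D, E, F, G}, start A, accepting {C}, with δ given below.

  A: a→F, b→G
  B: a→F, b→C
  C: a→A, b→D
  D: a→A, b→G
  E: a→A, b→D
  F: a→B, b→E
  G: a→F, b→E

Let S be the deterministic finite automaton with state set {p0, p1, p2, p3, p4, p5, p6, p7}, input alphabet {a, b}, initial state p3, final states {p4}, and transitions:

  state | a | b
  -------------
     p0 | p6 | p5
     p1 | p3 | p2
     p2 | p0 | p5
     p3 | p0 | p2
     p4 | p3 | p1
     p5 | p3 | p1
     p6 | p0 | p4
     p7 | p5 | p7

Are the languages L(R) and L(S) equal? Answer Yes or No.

Yes

Exploring the product automaton R × S from the start pair (A, p3), following both machines on each input symbol, reaches 7 state pairs: (A, p3), (F, p0), (G, p2), (B, p6), (E, p5), (C, p4), (D, p1).
R accepts in {C} and S accepts in {p4}. In every reachable pair the two components are either both accepting — (C, p4) — or both non-accepting, so no string is accepted by exactly one of the machines: L(R) \ L(S) and L(S) \ L(R) are both empty.
Hence every string is accepted by R iff it is accepted by S, and the two languages coincide.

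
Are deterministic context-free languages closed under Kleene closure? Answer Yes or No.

No

L = {c aⁿbⁿ : n≥0} ∪ {cc aⁿb²ⁿ : n≥0} is a DCFL (the number of leading c's fixes which ratio the DPDA checks), but L* is not. Every word of L starts with c, so in a factorisation of the string cc aⁱbʲ (i≥1) into words of L each factor begins at one of the two c's: either the whole string is a single word of L (forcing j = 2i), or it splits as c · (c aⁱbʲ) with c ∈ L (take n = 0) and c aⁱbʲ ∈ L (forcing j = i). Thus L* ∩ cca⁺b* = {cc aⁿbⁿ : n≥1} ∪ {cc aⁿb²ⁿ : n≥1}. A DPDA for L* would give one for this intersection with a regular set, and, started from its configuration after reading cc, one for {aⁿbⁿ : n≥1} ∪ {aⁿb²ⁿ : n≥1}, which no deterministic PDA accepts (a DPDA for it would have a single run on aⁿb²ⁿ, accepting after the prefix aⁿbⁿ and accepting again after n more b's; an ordinary PDA that simulates it on a's and b's and, at any moment when it is accepting, may switch to reading only a fresh letter d while feeding each d to the simulation as a b, would accept aⁱbʲdᵏ (k≥1) exactly when both aⁱbʲ and aⁱbʲ⁺ᵏ are in the language, i.e. its language intersected with the regular set a*b*d⁺ would be exactly {aⁿbⁿdⁿ : n≥1} — impossible, since context-free languages are closed under intersection with regular sets and {aⁿbⁿdⁿ} is not context-free). So L* is not a DCFL.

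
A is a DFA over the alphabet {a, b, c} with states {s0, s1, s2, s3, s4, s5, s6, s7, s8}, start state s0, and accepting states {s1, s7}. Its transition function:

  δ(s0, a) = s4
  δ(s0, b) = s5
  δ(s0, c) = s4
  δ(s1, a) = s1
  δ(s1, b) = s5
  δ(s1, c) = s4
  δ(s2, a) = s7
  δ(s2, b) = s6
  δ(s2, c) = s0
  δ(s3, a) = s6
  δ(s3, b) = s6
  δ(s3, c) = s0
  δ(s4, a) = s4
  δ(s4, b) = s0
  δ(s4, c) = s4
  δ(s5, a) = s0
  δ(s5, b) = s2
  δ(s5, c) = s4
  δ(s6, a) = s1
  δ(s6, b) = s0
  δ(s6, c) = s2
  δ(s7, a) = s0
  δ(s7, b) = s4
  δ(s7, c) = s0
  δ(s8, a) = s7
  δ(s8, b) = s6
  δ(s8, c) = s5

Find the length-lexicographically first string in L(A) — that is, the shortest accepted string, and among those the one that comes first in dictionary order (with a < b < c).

bba

A breadth-first search from s0 reaches an accepting state first via the path s0 → s5 → s2 → s7 on input bba.
No string of length < 3 is accepted (BFS exhausts all shorter strings without reaching an accepting state), and bba is the lexicographically least accepting string of length 3.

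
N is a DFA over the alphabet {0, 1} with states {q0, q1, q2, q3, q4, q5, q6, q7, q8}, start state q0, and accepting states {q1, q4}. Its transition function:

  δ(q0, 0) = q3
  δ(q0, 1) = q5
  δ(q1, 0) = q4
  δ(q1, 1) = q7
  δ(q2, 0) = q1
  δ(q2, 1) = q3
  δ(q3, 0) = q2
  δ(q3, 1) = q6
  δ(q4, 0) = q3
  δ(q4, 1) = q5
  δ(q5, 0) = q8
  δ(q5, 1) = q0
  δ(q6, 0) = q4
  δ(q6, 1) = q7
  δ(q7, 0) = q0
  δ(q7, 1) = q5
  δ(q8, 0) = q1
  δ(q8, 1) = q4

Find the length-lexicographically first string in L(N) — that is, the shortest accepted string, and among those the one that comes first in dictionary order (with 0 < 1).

000

A breadth-first search from q0 reaches an accepting state first via the path q0 → q3 → q2 → q1 on input 000.
No string of length < 3 is accepted (BFS exhausts all shorter strings without reaching an accepting state), and 000 is the lexicographically least accepting string of length 3.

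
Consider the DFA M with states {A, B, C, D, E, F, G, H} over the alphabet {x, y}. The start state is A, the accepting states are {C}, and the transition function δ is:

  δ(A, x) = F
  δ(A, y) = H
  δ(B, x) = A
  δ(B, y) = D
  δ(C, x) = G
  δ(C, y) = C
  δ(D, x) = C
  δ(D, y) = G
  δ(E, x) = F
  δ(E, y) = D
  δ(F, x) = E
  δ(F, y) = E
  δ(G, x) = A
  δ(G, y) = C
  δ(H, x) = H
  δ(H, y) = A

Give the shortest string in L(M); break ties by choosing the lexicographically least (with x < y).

A breadth-first search from A reaches an accepting state first via the path A → F → E → D → C on input xxyx.
No string of length < 4 is accepted (BFS exhausts all shorter strings without reaching an accepting state), and xxyx is the lexicographically least accepting string of length 4.

xxyx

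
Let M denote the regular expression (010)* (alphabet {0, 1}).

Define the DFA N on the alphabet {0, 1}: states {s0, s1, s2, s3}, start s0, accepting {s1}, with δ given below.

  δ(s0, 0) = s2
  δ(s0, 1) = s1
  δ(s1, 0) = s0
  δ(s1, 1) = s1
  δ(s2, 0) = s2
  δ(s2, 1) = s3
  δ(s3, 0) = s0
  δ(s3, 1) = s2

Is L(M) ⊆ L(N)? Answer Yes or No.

The empty string ε is in L(M) but not in L(N).
So L(M) ⊄ L(N).

No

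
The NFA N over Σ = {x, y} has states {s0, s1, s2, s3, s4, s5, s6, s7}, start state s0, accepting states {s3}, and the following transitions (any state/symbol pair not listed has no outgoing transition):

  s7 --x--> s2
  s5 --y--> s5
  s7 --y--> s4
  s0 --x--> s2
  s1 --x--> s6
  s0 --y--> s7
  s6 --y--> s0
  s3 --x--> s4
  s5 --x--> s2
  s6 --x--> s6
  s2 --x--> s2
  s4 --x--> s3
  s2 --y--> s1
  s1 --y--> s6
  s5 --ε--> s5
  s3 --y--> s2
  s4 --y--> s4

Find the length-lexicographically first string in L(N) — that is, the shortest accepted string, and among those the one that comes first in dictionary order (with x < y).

A breadth-first search from s0 reaches an accepting state first via the path s0 → s7 → s4 → s3 on input yyx.
No string of length < 3 is accepted (BFS exhausts all shorter strings without reaching an accepting state), and yyx is the lexicographically least accepting string of length 3.

yyx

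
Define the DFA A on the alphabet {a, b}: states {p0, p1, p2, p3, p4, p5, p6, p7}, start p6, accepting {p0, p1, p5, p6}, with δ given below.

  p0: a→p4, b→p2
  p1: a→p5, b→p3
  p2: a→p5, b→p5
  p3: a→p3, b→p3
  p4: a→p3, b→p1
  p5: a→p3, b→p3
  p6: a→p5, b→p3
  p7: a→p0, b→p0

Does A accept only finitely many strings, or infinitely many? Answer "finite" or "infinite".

finite

The useful states (reachable from p6 and able to reach an accepting state) are {p5, p6}.
Restricted to these states the transition graph has no cycle, so every accepting path has bounded length and L is finite.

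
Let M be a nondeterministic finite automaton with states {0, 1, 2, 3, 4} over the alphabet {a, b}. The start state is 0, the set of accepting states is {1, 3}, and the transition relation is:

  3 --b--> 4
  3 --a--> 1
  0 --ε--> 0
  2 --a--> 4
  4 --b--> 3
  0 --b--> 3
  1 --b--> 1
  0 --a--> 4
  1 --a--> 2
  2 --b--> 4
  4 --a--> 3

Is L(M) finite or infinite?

infinite

State 1 is reachable from the start and can reach an accepting state, and it lies on the cycle 1 → 1.
Traversing that cycle any number of times yields accepted strings of unbounded length, so the language is infinite.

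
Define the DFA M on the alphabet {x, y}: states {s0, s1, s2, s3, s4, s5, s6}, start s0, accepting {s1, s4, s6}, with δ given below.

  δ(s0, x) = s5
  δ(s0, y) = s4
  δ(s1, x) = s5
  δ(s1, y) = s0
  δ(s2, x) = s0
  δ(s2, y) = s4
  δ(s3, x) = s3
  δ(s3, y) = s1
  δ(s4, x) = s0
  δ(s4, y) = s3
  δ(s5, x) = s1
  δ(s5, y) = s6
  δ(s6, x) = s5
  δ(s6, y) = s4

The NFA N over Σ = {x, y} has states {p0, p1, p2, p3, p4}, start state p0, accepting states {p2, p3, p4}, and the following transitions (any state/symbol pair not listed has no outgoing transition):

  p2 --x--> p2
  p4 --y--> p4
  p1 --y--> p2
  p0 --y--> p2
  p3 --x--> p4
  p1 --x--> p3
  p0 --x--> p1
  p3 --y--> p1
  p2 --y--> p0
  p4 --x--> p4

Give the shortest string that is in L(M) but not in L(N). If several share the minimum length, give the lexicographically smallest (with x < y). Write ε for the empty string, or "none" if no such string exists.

The string xyy is accepted by M but not by N.
No shorter string lies in the difference, and xyy is the lexicographically first length-3 string in L(M) \ L(N).

xyy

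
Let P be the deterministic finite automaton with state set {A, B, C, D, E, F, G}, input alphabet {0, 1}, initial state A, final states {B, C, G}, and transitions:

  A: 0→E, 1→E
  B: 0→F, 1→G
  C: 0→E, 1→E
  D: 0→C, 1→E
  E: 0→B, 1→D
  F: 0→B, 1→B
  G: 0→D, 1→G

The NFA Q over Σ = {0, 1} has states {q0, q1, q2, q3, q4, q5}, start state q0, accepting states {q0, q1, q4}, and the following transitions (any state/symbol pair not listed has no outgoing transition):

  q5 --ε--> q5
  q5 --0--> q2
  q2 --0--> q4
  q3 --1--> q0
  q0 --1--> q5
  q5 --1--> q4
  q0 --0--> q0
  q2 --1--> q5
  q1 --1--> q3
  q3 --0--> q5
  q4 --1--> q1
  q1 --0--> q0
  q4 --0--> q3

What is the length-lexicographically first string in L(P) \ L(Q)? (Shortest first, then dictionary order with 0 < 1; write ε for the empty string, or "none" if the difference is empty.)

The string 10 is accepted by P but not by Q.
No shorter string lies in the difference, and 10 is the lexicographically first length-2 string in L(P) \ L(Q).

10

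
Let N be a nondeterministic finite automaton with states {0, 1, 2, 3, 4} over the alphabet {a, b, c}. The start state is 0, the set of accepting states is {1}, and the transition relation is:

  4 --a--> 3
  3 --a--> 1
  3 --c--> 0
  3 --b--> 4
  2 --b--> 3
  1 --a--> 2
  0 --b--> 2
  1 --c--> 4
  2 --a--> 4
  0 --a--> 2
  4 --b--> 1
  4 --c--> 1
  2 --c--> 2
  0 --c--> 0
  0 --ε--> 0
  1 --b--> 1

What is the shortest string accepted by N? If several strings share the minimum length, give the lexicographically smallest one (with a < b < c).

A breadth-first search from 0 reaches an accepting state first via the path 0 → 2 → 4 → 1 on input aab.
No string of length < 3 is accepted (BFS exhausts all shorter strings without reaching an accepting state), and aab is the lexicographically least accepting string of length 3.

aab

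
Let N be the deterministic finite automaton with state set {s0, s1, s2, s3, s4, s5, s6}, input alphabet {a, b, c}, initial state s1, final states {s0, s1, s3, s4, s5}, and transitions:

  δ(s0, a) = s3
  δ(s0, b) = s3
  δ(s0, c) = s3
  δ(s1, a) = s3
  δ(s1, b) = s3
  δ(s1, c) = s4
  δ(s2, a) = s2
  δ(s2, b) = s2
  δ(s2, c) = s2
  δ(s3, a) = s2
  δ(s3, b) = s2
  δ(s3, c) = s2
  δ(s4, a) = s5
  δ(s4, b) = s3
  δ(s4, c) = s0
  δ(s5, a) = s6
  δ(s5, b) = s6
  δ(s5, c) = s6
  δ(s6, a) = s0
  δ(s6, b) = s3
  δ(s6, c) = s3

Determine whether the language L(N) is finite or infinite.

The useful states (reachable from s1 and able to reach an accepting state) are {s0, s1, s3, s4, s5, s6}.
Restricted to these states the transition graph has no cycle, so every accepting path has bounded length and L is finite.

finite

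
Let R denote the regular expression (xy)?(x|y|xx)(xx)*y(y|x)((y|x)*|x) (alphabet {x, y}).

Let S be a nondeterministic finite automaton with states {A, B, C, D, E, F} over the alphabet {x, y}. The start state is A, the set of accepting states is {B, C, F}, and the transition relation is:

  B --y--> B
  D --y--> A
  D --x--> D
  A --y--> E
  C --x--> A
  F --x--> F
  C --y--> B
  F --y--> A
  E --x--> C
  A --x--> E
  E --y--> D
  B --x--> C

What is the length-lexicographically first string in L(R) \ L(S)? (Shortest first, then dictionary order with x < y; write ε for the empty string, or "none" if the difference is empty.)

The string xyx is accepted by R but not by S.
No shorter string lies in the difference, and xyx is the lexicographically first length-3 string in L(R) \ L(S).

xyx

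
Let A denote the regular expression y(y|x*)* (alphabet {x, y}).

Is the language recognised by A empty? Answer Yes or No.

The string y matches the expression, so it belongs to L(A).
Since L(A) contains at least one string, it is not empty.

No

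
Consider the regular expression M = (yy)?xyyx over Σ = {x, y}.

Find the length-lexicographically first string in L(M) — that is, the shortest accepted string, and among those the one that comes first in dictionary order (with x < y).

By inspection of the expression, no string of length less than 4 matches, and xyyx is the lexicographically first match of length 4.

xyyx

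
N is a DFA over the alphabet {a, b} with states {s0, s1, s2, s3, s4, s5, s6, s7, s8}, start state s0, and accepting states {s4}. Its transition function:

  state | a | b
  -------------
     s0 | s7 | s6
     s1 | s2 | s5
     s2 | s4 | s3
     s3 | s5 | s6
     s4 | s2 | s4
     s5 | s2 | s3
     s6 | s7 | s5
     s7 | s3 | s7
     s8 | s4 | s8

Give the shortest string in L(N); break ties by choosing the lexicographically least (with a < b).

bbaa

A breadth-first search from s0 reaches an accepting state first via the path s0 → s6 → s5 → s2 → s4 on input bbaa.
No string of length < 4 is accepted (BFS exhausts all shorter strings without reaching an accepting state), and bbaa is the lexicographically least accepting string of length 4.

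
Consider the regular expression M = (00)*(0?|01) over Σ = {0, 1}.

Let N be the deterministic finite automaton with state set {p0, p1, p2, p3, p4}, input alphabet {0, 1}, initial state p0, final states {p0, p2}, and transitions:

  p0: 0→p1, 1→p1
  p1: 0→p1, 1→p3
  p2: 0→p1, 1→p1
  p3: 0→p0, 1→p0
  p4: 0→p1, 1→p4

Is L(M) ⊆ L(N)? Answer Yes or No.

No

The string 0 is in L(M) but not in L(N).
So L(M) ⊄ L(N).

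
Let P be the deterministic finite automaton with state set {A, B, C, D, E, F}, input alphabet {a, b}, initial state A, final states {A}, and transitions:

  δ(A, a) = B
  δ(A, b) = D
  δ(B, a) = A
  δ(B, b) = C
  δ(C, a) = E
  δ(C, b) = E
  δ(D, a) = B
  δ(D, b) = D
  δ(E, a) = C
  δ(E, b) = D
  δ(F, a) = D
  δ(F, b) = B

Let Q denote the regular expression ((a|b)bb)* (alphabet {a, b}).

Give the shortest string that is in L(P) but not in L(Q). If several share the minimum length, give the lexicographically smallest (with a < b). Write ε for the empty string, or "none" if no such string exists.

The string aa is accepted by P but not by Q.
No shorter string lies in the difference, and aa is the lexicographically first length-2 string in L(P) \ L(Q).

aa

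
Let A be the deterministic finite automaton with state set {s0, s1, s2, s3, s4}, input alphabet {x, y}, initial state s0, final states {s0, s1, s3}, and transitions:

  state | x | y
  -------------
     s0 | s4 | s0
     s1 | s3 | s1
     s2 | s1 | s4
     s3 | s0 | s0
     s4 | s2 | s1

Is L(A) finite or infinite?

State s0 is reachable from the start and can reach an accepting state, and it lies on the cycle s0 → s0.
Traversing that cycle any number of times yields accepted strings of unbounded length, so the language is infinite.

infinite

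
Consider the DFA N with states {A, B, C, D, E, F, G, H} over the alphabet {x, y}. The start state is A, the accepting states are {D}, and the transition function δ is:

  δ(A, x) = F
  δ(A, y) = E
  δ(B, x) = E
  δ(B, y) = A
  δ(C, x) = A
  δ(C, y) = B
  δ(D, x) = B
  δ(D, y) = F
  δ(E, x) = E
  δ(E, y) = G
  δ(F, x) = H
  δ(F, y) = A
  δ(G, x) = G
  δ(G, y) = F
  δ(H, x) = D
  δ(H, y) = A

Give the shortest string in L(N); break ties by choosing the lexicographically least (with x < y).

A breadth-first search from A reaches an accepting state first via the path A → F → H → D on input xxx.
No string of length < 3 is accepted (BFS exhausts all shorter strings without reaching an accepting state), and xxx is the lexicographically least accepting string of length 3.

xxx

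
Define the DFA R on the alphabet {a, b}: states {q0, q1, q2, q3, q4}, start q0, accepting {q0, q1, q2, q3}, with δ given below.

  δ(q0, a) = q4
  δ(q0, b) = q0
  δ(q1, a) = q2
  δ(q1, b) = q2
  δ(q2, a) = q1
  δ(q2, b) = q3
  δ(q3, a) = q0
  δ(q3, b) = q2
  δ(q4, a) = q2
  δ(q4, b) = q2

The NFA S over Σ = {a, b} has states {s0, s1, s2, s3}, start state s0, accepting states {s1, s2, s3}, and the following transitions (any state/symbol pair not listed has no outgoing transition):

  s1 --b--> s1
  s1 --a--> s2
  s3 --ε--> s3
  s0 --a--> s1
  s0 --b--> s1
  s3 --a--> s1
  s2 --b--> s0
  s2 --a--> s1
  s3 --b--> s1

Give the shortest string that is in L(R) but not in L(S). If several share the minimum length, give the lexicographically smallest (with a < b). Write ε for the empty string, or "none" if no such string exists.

ε

The empty string ε is accepted by R but not by S.
Since ε is the unique shortest string, it is the required witness.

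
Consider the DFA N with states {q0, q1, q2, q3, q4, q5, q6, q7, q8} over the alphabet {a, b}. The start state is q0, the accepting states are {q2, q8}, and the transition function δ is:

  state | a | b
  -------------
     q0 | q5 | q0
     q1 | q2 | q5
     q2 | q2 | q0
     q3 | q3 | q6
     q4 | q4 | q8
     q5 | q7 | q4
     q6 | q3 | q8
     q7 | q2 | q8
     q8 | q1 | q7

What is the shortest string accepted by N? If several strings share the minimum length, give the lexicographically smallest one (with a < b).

A breadth-first search from q0 reaches an accepting state first via the path q0 → q5 → q7 → q2 on input aaa.
No string of length < 3 is accepted (BFS exhausts all shorter strings without reaching an accepting state), and aaa is the lexicographically least accepting string of length 3.

aaa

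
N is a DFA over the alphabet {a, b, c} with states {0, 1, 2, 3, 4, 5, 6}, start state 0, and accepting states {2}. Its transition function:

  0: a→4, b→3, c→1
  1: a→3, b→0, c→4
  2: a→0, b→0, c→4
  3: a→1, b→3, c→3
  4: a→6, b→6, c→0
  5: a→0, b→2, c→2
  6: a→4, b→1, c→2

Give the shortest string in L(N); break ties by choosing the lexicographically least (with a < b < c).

aac

A breadth-first search from 0 reaches an accepting state first via the path 0 → 4 → 6 → 2 on input aac.
No string of length < 3 is accepted (BFS exhausts all shorter strings without reaching an accepting state), and aac is the lexicographically least accepting string of length 3.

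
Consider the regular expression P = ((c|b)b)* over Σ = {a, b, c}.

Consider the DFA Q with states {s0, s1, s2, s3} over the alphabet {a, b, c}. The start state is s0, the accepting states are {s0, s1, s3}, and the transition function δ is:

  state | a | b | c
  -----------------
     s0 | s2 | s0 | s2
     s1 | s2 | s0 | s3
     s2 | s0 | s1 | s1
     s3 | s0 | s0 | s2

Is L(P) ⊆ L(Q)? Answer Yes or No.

Yes

Converting the expression P to a DFA (subset construction, then merging equivalent states) gives the minimal DFA with states {p0, p1, p2}, start state p0, accepting states {p0} and transitions p0: a→p1, b→p2, c→p2; p1: a→p1, b→p1, c→p1; p2: a→p1, b→p0, c→p1.
Exploring the product automaton P × Q from the start pair (p0, s0), following both machines on each input symbol, reaches 9 state pairs: (p0, s0), (p1, s2), (p2, s0), (p2, s2), (p1, s0), (p1, s1), (p0, s1), (p1, s3), (p2, s3).
P accepts in {p0} and Q accepts in {s0, s1, s3}. The reachable pairs whose P-component is accepting are (p0, s0), (p0, s1); in each of them the Q-component is accepting too, so the product for L(P) \ L(Q) (P-component accepting, Q-component rejecting) has no reachable accepting pair and the difference is empty.
Hence every string in L(P) is also in L(Q).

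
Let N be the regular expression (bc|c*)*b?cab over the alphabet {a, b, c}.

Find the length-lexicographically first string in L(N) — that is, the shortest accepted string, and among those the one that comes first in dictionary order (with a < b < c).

By inspection of the expression, no string of length less than 3 matches, and cab is the lexicographically first match of length 3.

cab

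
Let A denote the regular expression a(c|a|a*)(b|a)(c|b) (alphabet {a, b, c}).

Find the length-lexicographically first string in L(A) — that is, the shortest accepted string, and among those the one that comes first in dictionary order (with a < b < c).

By inspection of the expression, no string of length less than 3 matches, and aab is the lexicographically first match of length 3.

aab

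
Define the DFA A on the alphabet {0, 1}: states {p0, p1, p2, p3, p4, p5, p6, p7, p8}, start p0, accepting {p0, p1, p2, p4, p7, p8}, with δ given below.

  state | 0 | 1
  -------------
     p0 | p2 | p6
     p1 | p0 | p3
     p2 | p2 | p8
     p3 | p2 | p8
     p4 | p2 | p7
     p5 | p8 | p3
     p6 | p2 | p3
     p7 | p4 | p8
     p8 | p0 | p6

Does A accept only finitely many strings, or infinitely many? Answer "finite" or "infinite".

infinite

State p0 is reachable from the start and can reach an accepting state, and it lies on the cycle p0 → p2 → p8 → p0.
Traversing that cycle any number of times yields accepted strings of unbounded length, so the language is infinite.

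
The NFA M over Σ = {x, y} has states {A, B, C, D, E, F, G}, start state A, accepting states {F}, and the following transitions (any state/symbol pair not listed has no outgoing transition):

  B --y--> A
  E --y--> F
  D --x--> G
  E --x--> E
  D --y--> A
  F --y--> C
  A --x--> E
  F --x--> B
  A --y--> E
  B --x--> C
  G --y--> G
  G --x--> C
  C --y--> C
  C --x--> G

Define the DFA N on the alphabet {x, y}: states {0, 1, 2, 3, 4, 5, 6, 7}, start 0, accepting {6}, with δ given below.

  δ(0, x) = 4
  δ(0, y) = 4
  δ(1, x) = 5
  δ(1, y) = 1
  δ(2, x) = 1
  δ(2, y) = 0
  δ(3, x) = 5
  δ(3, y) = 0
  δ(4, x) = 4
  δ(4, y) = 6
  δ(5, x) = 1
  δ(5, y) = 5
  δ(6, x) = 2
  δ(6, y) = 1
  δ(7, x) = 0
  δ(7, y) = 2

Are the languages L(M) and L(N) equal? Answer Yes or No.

Exploring the product automaton M × N from the start pair (A, 0), following both machines on each input symbol, reaches 6 state pairs: (A, 0), (E, 4), (F, 6), (B, 2), (C, 1), (G, 5).
M accepts in {F} and N accepts in {6}. In every reachable pair the two components are either both accepting — (F, 6) — or both non-accepting, so no string is accepted by exactly one of the machines: L(M) \ L(N) and L(N) \ L(M) are both empty.
Hence every string is accepted by M iff it is accepted by N, and the two languages coincide.

Yes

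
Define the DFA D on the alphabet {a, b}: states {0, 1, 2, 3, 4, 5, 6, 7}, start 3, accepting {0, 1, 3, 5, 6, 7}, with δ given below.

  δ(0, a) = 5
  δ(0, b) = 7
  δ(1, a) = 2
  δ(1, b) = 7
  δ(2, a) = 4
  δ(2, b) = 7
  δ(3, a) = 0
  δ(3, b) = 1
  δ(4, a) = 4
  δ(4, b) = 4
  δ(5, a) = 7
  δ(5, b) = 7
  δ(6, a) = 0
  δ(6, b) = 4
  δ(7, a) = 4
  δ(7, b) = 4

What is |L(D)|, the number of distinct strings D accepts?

The useful subgraph on states {0, 1, 2, 3, 5, 7} is acyclic, so L(D) is finite; the longest accepting path visits 4 useful states, giving maximum string length 3.
Counting accepting paths from 3 by length: 1 of length 0, 2 of length 1, 3 of length 2, 3 of length 3. Total 9.

9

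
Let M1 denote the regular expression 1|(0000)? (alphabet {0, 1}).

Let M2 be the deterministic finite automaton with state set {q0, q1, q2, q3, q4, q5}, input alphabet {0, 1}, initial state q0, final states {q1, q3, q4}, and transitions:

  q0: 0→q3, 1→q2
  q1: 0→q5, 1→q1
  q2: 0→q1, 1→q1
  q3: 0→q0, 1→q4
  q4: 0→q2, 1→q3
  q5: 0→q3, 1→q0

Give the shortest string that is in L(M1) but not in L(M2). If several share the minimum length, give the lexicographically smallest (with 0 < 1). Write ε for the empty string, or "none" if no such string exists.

ε

The empty string ε is accepted by M1 but not by M2.
Since ε is the unique shortest string, it is the required witness.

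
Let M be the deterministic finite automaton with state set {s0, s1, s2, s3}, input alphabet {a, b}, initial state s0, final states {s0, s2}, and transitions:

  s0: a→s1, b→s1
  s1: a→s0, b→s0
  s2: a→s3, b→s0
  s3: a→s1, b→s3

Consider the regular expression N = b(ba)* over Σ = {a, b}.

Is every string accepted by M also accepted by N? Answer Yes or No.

The empty string ε is in L(M) but not in L(N).
So L(M) ⊄ L(N).

No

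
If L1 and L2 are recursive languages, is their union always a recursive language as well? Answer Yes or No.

Run a decider for L₁ and then a decider for L₂ on the input and accept if either accepts; both sub-runs halt, so this is again a decider.
So the recursive languages are closed under union.

Yes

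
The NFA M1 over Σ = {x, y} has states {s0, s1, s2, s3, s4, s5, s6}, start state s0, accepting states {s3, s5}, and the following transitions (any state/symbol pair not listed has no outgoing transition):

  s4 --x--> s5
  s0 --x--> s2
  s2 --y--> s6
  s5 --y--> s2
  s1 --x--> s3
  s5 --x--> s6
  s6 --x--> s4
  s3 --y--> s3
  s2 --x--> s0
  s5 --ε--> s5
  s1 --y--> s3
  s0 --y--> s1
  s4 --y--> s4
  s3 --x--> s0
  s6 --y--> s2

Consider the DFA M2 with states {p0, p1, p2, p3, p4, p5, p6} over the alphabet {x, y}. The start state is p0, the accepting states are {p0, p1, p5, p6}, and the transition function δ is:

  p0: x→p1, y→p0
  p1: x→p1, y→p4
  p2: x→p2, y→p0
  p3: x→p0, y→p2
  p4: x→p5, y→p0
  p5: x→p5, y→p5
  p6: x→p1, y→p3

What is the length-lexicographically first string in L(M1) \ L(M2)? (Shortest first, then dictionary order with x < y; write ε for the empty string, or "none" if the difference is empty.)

The string yxy is accepted by M1 but not by M2.
No shorter string lies in the difference, and yxy is the lexicographically first length-3 string in L(M1) \ L(M2).

yxy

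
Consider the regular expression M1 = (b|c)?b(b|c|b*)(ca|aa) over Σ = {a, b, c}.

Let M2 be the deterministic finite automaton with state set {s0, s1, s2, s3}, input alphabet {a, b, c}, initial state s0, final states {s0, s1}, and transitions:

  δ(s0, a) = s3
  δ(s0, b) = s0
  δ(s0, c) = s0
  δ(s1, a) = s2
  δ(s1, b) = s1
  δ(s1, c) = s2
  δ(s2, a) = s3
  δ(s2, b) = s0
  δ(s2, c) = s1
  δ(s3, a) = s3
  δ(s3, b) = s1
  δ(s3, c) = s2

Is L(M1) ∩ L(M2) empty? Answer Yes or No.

Yes

Converting the expression M1 to a DFA (subset construction, then merging equivalent states) gives the minimal DFA with states {r0, r1, r2, r3, r4, r5, r6, r7, r8, r9}, start state r0, accepting states {r7, r9} and transitions r0: a→r1, b→r2, c→r3; r1: a→r1, b→r1, c→r1; r2: a→r4, b→r5, c→r6; r3: a→r1, b→r5, c→r1; r4: a→r7, b→r1, c→r1; r5: a→r4, b→r8, c→r6; r6: a→r9, b→r1, c→r4; r7: a→r1, b→r1, c→r1; r8: a→r4, b→r8, c→r4; r9: a→r7, b→r1, c→r1.
Exploring the product automaton M1 × M2 from the start pair (r0, s0), following both machines on each input symbol, reaches 14 state pairs: (r0, s0), (r1, s3), (r2, s0), (r3, s0), (r1, s1), (r1, s2), (r4, s3), (r5, s0), (r6, s0), (r1, s0), (r7, s3), (r8, s0), (r9, s3), (r4, s0).
M1 accepts in {r7, r9} and M2 accepts in {s0, s1}; no reachable pair has both components accepting, so no string drives both machines to acceptance simultaneously and L(M1) ∩ L(M2) = ∅.
So no string is accepted by both, and the intersection is empty.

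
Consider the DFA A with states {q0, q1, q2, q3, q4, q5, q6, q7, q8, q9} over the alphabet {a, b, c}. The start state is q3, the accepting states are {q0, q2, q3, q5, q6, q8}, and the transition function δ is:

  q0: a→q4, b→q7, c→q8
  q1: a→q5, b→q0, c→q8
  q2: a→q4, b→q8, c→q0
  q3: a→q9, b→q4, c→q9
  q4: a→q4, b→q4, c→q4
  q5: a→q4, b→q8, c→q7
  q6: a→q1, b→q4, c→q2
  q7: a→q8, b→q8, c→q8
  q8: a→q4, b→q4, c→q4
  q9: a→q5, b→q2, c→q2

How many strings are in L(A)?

The useful subgraph on states {q0, q2, q3, q5, q7, q8, q9} is acyclic, so L(A) is finite; the longest accepting path visits 6 useful states, giving maximum string length 5.
Counting accepting paths from q3 by length: 1 of length 0, 6 of length 2, 10 of length 3, 10 of length 4, 12 of length 5. Total 39.

39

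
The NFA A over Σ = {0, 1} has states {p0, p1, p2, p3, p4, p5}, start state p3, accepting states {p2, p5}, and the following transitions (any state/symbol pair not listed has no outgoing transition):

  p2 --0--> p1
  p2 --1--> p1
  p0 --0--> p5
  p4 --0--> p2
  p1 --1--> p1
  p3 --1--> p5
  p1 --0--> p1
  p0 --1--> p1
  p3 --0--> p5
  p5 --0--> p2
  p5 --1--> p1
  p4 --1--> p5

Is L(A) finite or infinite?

finite

The useful states (reachable from p3 and able to reach an accepting state) are {p2, p3, p5}.
Restricted to these states the transition graph has no cycle, so every accepting path has bounded length and L is finite.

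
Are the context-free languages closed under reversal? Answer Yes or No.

Reversing the right-hand side of every production of a context-free grammar for L gives a context-free grammar for Lᴿ (induction on derivation length).
So the context-free languages are closed under reversal.

Yes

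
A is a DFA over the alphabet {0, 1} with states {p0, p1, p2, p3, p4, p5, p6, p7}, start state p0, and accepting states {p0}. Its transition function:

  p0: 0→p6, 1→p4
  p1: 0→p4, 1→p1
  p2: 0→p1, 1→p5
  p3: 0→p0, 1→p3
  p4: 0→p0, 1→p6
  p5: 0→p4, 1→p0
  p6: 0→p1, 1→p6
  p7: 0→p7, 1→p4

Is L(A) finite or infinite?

State p0 is reachable from the start and can reach an accepting state, and it lies on the cycle p0 → p4 → p0.
Traversing that cycle any number of times yields accepted strings of unbounded length, so the language is infinite.

infinite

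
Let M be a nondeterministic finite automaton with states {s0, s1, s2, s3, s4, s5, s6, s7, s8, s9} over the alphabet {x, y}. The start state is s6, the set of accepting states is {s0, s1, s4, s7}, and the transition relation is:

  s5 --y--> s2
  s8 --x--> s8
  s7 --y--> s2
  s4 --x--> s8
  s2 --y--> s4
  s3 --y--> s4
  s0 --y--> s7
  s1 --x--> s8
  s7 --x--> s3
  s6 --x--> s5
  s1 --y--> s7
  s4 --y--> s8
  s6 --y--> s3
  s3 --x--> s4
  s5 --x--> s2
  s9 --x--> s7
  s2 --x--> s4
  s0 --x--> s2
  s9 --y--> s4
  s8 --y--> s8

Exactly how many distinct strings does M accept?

6

The useful subgraph on states {s2, s3, s4, s5, s6} is acyclic, so L(M) is finite; the longest accepting path visits 4 useful states, giving maximum string length 3.
Counting accepting paths from s6 by length: 2 of length 2, 4 of length 3. Total 6.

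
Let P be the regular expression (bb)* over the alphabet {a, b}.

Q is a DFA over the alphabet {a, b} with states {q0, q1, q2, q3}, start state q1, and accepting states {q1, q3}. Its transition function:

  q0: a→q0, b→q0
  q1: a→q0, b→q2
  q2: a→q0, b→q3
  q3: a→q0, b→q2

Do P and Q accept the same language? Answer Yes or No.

Yes

Converting the expression P to a DFA (subset construction, then merging equivalent states) gives the minimal DFA with states {p0, p1, p2}, start state p0, accepting states {p0} and transitions p0: a→p1, b→p2; p1: a→p1, b→p1; p2: a→p1, b→p0.
Exploring the product automaton P × Q from the start pair (p0, q1), following both machines on each input symbol, reaches 4 state pairs: (p0, q1), (p1, q0), (p2, q2), (p0, q3).
P accepts in {p0} and Q accepts in {q1, q3}. In every reachable pair the two components are either both accepting — (p0, q1), (p0, q3) — or both non-accepting, so no string is accepted by exactly one of the machines: L(P) \ L(Q) and L(Q) \ L(P) are both empty.
Hence every string is accepted by P iff it is accepted by Q, and the two languages coincide.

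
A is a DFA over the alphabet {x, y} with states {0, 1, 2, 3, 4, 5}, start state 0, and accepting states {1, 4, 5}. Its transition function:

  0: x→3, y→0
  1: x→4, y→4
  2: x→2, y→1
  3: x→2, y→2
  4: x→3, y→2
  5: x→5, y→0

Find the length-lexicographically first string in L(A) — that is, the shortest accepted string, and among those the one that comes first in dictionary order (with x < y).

xxy

A breadth-first search from 0 reaches an accepting state first via the path 0 → 3 → 2 → 1 on input xxy.
No string of length < 3 is accepted (BFS exhausts all shorter strings without reaching an accepting state), and xxy is the lexicographically least accepting string of length 3.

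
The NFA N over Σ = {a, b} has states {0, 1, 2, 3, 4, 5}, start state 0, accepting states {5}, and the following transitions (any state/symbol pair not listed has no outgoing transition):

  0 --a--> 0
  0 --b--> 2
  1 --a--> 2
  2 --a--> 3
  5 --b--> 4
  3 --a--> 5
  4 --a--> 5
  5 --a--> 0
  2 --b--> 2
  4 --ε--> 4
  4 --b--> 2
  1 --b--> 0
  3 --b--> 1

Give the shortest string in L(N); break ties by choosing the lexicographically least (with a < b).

baa

A breadth-first search from 0 reaches an accepting state first via the path 0 → 2 → 3 → 5 on input baa.
No string of length < 3 is accepted (BFS exhausts all shorter strings without reaching an accepting state), and baa is the lexicographically least accepting string of length 3.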